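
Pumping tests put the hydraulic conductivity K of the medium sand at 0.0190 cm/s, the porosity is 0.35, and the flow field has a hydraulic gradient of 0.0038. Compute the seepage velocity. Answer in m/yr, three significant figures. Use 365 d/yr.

K = 0.0190 cm/s × 864 = 16.42 m/d
Darcy flux q = K·i = 16.42 × 0.0038 = 0.06238 m/d
v_s = q/n_e = 0.06238/0.35 = 0.1782 m/d
   = 0.1782 × 365 = 65.1 m/yr

65.1 m/yr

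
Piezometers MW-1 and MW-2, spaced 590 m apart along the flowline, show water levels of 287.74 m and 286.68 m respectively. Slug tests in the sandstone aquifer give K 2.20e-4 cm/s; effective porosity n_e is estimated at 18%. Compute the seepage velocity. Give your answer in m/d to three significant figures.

Hydraulic gradient i = (287.74 − 286.68) / 590 = 1.06 / 590 = 0.001797
K = 2.20e-4 cm/s × 864 = 0.1901 m/d
Darcy flux q = K·i = 0.1901 × 0.001797 = 3.415e-4 m/d
Seepage velocity v = q / n = 3.415e-4 / 0.18 = 0.001897 m/d

0.00190 m/d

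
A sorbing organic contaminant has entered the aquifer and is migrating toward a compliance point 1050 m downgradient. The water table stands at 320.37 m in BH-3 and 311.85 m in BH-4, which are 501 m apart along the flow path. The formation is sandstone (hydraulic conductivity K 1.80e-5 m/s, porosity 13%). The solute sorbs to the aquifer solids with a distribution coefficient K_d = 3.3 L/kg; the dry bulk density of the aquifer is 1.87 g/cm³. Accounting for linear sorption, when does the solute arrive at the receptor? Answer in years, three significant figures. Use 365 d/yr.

685 years

Hydraulic gradient i = (320.37 − 311.85) / 501 = 8.52 / 501 = 0.01701
K = 1.80e-5 m/s × 86400 s/d = 1.555 m/d
Specific discharge q = 1.555 × 0.01701 = 0.02645 m/d
v = Ki/n = 1.555·0.01701/0.13 = 0.2034 m/d
Retardation R = 1 + ρ_b·K_d/n = 1 + 1.87×3.3/0.13 = 48.47
Contaminant velocity v_c = v/R = 0.2034/48.47 = 0.004197 m/d
t = L/v_c = 1050/0.004197 = 250200 d
   = 250200/365 = 685 yr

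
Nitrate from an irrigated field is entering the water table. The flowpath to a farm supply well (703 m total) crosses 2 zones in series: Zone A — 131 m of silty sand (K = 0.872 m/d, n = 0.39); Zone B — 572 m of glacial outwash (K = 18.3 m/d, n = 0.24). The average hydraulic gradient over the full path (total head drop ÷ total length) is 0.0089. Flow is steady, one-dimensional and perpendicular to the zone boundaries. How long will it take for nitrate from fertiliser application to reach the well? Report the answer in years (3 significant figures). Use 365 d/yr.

15.0 years

Continuity: the same q passes through each zone, so ΔH = q·Σ(L_j/K_j) — the zones act as resistances in series.
Σ(L/K) = 131/0.872 + 572/18.3 = 150.2 + 31.26 = 181.5 d
K_eq = L_total / Σ(L/K) = 703 / 181.5 = 3.874 m/d
q = K_eq · i = 3.874 × 0.0089 = 0.03447 m/d (same in every zone)
Zone A: v = q/n = 0.03447/0.39 = 0.08840 m/d → t_A = 131/0.08840 = 1482 d
Zone B: v = q/n = 0.03447/0.24 = 0.1436 m/d → t_B = 572/0.1436 = 3982 d
Total t = 1482 + 3982 = 5464 d
   = 5464 / 365 = 15.0 yr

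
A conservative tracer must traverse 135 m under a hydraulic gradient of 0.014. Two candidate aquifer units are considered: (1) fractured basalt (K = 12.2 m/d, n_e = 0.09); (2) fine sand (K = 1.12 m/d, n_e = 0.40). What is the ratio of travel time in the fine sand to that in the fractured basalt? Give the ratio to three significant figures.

Unit 1 (fractured basalt): v = 12.2×0.014/0.09 = 1.898 m/d, t = 135/1.898 = 71.14 d
Unit 2 (fine sand): v = 1.12×0.014/0.40 = 0.03920 m/d, t = 135/0.03920 = 3444 d
t(fine sand) / t(fractured basalt) = 3444/71.14 = 48.4

48.4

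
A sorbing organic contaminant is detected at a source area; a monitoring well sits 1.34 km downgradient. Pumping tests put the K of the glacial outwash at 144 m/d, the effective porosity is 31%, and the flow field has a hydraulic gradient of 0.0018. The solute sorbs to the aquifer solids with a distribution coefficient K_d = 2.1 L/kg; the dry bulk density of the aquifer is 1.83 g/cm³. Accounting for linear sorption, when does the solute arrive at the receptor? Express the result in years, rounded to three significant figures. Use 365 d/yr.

Darcy flux q = K·i = 144 × 0.0018 = 0.2592 m/d
Seepage velocity v = q / n = 0.2592 / 0.31 = 0.8361 m/d
Retardation R = 1 + ρ_b·K_d/n = 1 + 1.83×2.1/0.31 = 13.40
Contaminant velocity v_c = v/R = 0.8361/13.40 = 0.06241 m/d
L = 1.34 km = 1340 m
t = L/v_c = 1340/0.06241 = 21470 d
   = 21470/365 = 58.8 yr

58.8 years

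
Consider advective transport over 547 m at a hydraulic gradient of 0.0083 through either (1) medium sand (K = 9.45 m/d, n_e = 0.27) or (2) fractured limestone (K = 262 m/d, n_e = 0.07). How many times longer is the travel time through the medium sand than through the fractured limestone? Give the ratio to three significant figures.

Unit 1 (medium sand): v = 9.45×0.0083/0.27 = 0.2905 m/d, t = 547/0.2905 = 1883 d
Unit 2 (fractured limestone): v = 262×0.0083/0.07 = 31.07 m/d, t = 547/31.07 = 17.61 d
t(medium sand) / t(fractured limestone) = 1883/17.61 = 107

107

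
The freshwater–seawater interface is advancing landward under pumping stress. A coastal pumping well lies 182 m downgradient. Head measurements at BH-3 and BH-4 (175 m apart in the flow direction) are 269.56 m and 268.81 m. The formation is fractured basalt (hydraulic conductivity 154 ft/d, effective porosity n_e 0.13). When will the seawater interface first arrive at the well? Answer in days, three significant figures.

118 days

Hydraulic gradient i = (269.56 − 268.81) / 175 = 0.75 / 175 = 0.004286
K = 154 ft/d × 0.3048 = 46.94 m/d
Specific discharge q = 46.94 × 0.004286 = 0.2012 m/d
Seepage velocity v = q / n = 0.2012 / 0.13 = 1.547 m/d
t = L / v = 182 / 1.547 = 117.6 d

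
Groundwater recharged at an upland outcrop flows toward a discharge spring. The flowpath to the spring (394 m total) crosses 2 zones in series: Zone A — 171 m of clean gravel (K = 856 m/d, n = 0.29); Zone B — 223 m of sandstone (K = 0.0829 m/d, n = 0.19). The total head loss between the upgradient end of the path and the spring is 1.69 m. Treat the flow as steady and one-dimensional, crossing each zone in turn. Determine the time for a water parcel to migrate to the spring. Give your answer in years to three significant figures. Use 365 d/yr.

401 years

Steady 1-D flow in series ⇒ the Darcy flux q is identical in every zone and the zone head losses add (resistances L/K in series).
Σ(L/K) = 171/856 + 223/0.0829 = 0.1998 + 2690 = 2690 d
q = ΔH / Σ(L/K) = 1.69 / 2690 = 6.282e-4 m/d (same in every zone)
Zone A: v = q/n = 6.282e-4/0.29 = 0.002166 m/d → t_A = 171/0.002166 = 78940 d
Zone B: v = q/n = 6.282e-4/0.19 = 0.003306 m/d → t_B = 223/0.003306 = 67450 d
Total t = 78940 + 67450 = 146400 d
   = 146400 / 365 = 401 yr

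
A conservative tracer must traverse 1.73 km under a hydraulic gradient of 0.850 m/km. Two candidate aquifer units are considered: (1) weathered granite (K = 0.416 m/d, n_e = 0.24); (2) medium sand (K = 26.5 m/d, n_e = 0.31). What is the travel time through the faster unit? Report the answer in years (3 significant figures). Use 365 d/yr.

Unit 1 (weathered granite): v = 0.416×8.5e-4/0.24 = 0.001473 m/d, t = 1730/0.001473 = 1.174e6 d
Unit 2 (medium sand): v = 26.5×8.5e-4/0.31 = 0.07266 m/d, t = 1730/0.07266 = 23810 d
Faster: 23810 d / 365 = 65.2 yr

65.2 years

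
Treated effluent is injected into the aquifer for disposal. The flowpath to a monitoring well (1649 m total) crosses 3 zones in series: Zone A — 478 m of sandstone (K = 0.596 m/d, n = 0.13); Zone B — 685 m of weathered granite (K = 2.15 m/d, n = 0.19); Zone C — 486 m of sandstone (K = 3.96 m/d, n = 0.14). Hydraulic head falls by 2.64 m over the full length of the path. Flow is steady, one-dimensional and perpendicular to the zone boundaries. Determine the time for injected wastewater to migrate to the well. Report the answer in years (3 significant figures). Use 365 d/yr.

Steady 1-D flow in series ⇒ the Darcy flux q is identical in every zone and the zone head losses add (resistances L/K in series).
Σ(L/K) = 478/0.596 + 685/2.15 + 486/3.96 = 802.0 + 318.6 + 122.7 = 1243 d
q = ΔH / Σ(L/K) = 2.64 / 1243 = 0.002123 m/d (same in every zone)
Zone A: v = q/n = 0.002123/0.13 = 0.01633 m/d → t_A = 478/0.01633 = 29270 d
Zone B: v = q/n = 0.002123/0.19 = 0.01118 m/d → t_B = 685/0.01118 = 61300 d
Zone C: v = q/n = 0.002123/0.14 = 0.01517 m/d → t_C = 486/0.01517 = 32040 d
Total t = 29270 + 61300 + 32040 = 122600 d
   = 122600 / 365 = 336 yr

336 years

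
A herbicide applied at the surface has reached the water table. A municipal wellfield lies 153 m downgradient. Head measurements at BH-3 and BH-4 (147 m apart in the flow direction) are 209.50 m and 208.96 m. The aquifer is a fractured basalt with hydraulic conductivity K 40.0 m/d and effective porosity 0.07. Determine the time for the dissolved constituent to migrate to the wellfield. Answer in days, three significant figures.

72.9 days

Hydraulic gradient i = (209.50 − 208.96) / 147 = 0.54 / 147 = 0.003673
Darcy flux q = K·i = 40.0 × 0.003673 = 0.1469 m/d
Average linear velocity = 0.1469 / 0.07 = 2.099 m/d
t = L / v = 153 / 2.099 = 72.89 d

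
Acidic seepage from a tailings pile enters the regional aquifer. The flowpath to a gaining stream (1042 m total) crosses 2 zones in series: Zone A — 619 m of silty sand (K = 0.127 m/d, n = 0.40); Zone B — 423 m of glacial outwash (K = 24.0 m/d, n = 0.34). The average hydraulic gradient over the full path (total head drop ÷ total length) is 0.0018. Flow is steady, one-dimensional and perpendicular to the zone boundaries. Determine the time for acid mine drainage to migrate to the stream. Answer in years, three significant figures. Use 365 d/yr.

Steady 1-D flow in series ⇒ the Darcy flux q is identical in every zone and the zone head losses add (resistances L/K in series).
Σ(L/K) = 619/0.127 + 423/24.0 = 4874 + 17.63 = 4892 d
K_eq = L_total / Σ(L/K) = 1042 / 4892 = 0.2130 m/d
q = K_eq · i = 0.2130 × 0.0018 = 3.834e-4 m/d (same in every zone)
Zone A: v = q/n = 3.834e-4/0.40 = 9.586e-4 m/d → t_A = 619/9.586e-4 = 645800 d
Zone B: v = q/n = 3.834e-4/0.34 = 0.001128 m/d → t_B = 423/0.001128 = 375100 d
Total t = 645800 + 375100 = 1.021e6 d
   = 1.021e6 / 365 = 2800 yr

2800 years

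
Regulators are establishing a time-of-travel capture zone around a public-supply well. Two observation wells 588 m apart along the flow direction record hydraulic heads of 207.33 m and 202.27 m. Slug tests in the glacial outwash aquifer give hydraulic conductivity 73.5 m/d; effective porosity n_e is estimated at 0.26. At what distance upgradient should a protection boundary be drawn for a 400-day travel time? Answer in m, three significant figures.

Hydraulic gradient i = (207.33 − 202.27) / 588 = 5.06 / 588 = 0.008605
q = Ki = 73.5 × 0.008605 = 0.6325 m/d
Seepage velocity v = q / n = 0.6325 / 0.26 = 2.433 m/d
L = v × T = 2.433 × 400 = 973.1 m

973 m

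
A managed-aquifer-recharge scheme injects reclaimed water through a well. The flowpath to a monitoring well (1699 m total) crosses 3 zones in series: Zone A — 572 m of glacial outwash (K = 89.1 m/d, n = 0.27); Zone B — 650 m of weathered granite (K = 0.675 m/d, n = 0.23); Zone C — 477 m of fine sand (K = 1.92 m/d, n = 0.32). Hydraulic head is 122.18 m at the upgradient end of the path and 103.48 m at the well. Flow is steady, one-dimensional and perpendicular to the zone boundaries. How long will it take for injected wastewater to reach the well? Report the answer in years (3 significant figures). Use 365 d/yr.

Total head drop ΔH = 122.18 − 103.48 = 18.70 m
Continuity: the same q passes through each zone, so ΔH = q·Σ(L_j/K_j) — the zones act as resistances in series.
Σ(L/K) = 572/89.1 + 650/0.675 + 477/1.92 = 6.420 + 963.0 + 248.4 = 1218 d
q = ΔH / Σ(L/K) = 18.70 / 1218 = 0.01536 m/d (same in every zone)
Zone A: v = q/n = 0.01536/0.27 = 0.05687 m/d → t_A = 572/0.05687 = 10060 d
Zone B: v = q/n = 0.01536/0.23 = 0.06676 m/d → t_B = 650/0.06676 = 9736 d
Zone C: v = q/n = 0.01536/0.32 = 0.04799 m/d → t_C = 477/0.04799 = 9941 d
Total t = 10060 + 9736 + 9941 = 29730 d
   = 29730 / 365 = 81.5 yr

81.5 years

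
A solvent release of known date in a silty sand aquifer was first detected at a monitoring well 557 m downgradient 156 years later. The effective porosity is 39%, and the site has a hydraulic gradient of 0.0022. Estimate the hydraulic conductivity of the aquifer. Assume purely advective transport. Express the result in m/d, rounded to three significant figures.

t = 156 years = 56940 d
v = L / t = 557 / 56940 = 0.009782 m/d
K = v · n / i = 0.009782 × 0.39 / 0.0022 = 1.73 m/d

1.73 m/d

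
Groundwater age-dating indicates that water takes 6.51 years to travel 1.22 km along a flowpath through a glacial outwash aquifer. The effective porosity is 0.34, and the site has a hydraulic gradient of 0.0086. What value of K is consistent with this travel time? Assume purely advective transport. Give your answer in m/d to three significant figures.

t = 6.51 years = 2376 d
L = 1.22 km = 1220 m
v = L / t = 1220 / 2376 = 0.5134 m/d
K = v · n / i = 0.5134 × 0.34 / 0.0086 = 20.3 m/d

20.3 m/d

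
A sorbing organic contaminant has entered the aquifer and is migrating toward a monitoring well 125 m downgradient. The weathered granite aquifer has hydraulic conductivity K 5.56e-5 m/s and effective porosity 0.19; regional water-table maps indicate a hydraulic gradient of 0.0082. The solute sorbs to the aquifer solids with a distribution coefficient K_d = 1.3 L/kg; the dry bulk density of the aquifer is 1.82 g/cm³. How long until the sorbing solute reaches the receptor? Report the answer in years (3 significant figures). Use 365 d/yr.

22.2 years

K = 5.56e-5 m/s × 86400 s/d = 4.804 m/d
Specific discharge q = 4.804 × 0.0082 = 0.03939 m/d
v_s = q/n_e = 0.03939/0.19 = 0.2073 m/d
Retardation R = 1 + ρ_b·K_d/n = 1 + 1.82×1.3/0.19 = 13.45
Contaminant velocity v_c = v/R = 0.2073/13.45 = 0.01541 m/d
t = L/v_c = 125/0.01541 = 8111 d
   = 8111/365 = 22.2 yr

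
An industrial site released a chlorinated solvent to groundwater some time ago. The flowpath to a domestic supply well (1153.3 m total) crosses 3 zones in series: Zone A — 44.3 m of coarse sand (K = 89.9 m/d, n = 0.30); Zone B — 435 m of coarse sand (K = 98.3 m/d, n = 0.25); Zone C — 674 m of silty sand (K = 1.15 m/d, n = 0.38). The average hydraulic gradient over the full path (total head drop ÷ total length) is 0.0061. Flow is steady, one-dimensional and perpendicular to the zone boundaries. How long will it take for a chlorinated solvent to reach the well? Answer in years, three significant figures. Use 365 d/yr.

87.0 years

Steady 1-D flow in series ⇒ the Darcy flux q is identical in every zone and the zone head losses add (resistances L/K in series).
Σ(L/K) = 44.3/89.9 + 435/98.3 + 674/1.15 = 0.4928 + 4.425 + 586.1 = 591.0 d
K_eq = L_total / Σ(L/K) = 1153.3 / 591.0 = 1.951 m/d
q = K_eq · i = 1.951 × 0.0061 = 0.01190 m/d (same in every zone)
Zone A: v = q/n = 0.01190/0.30 = 0.03968 m/d → t_A = 44.3/0.03968 = 1116 d
Zone B: v = q/n = 0.01190/0.25 = 0.04761 m/d → t_B = 435/0.04761 = 9136 d
Zone C: v = q/n = 0.01190/0.38 = 0.03133 m/d → t_C = 674/0.03133 = 21520 d
Total t = 1116 + 9136 + 21520 = 31770 d
   = 31770 / 365 = 87.0 yr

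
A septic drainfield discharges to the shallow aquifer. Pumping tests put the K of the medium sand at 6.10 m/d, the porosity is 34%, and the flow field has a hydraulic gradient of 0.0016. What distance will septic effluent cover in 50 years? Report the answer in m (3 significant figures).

524 m

Specific discharge q = 6.10 × 0.0016 = 0.009760 m/d
v_s = q/n_e = 0.009760/0.34 = 0.02871 m/d
T = 50 yr × 365 = 18250 d
L = v × T = 0.02871 × 18250 = 523.9 m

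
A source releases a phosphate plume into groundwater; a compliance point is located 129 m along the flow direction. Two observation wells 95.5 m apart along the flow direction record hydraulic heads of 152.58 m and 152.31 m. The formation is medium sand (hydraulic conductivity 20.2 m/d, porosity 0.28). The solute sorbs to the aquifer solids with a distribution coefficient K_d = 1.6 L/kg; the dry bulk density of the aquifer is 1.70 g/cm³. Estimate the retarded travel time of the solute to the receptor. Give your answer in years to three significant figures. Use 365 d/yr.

18.6 years

Hydraulic gradient i = (152.58 − 152.31) / 95.5 = 0.27 / 95.5 = 0.002827
Specific discharge q = 20.2 × 0.002827 = 0.05711 m/d
Average linear velocity = 0.05711 / 0.28 = 0.2040 m/d
Retardation R = 1 + ρ_b·K_d/n = 1 + 1.70×1.6/0.28 = 10.71
Contaminant velocity v_c = v/R = 0.2040/10.71 = 0.01904 m/d
t = L/v_c = 129/0.01904 = 6776 d
   = 6776/365 = 18.6 yr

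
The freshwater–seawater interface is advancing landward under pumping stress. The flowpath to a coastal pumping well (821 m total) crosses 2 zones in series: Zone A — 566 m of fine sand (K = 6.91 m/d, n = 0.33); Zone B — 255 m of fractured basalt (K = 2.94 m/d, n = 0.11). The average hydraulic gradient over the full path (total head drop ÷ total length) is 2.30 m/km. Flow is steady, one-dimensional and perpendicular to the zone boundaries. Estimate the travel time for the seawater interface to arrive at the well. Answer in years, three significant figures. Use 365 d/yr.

Continuity: the same q passes through each zone, so ΔH = q·Σ(L_j/K_j) — the zones act as resistances in series.
Σ(L/K) = 566/6.91 + 255/2.94 = 81.91 + 86.73 = 168.6 d
K_eq = L_total / Σ(L/K) = 821 / 168.6 = 4.868 m/d
q = K_eq · i = 4.868 × 0.0023 = 0.01120 m/d (same in every zone)
Zone A: v = q/n = 0.01120/0.33 = 0.03393 m/d → t_A = 566/0.03393 = 16680 d
Zone B: v = q/n = 0.01120/0.11 = 0.1018 m/d → t_B = 255/0.1018 = 2505 d
Total t = 16680 + 2505 = 19190 d
   = 19190 / 365 = 52.6 yr

52.6 years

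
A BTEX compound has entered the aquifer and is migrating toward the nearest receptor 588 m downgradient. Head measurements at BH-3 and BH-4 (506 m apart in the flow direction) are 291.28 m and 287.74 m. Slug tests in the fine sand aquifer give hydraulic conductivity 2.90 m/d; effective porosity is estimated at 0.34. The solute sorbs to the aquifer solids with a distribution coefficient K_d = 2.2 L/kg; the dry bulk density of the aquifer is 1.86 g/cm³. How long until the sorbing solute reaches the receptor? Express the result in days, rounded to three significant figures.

128000 days

Hydraulic gradient i = (291.28 − 287.74) / 506 = 3.54 / 506 = 0.006996
q = Ki = 2.90 × 0.006996 = 0.02029 m/d
v_s = q/n_e = 0.02029/0.34 = 0.05967 m/d
Retardation R = 1 + ρ_b·K_d/n = 1 + 1.86×2.2/0.34 = 13.04
Contaminant velocity v_c = v/R = 0.05967/13.04 = 0.004578 m/d
t = L/v_c = 588/0.004578 = 128400 d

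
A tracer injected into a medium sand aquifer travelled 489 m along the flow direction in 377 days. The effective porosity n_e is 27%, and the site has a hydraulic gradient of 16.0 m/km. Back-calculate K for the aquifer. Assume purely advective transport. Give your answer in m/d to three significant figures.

v = L / t = 489 / 377 = 1.297 m/d
K = v · n / i = 1.297 × 0.27 / 0.016 = 21.9 m/d

21.9 m/d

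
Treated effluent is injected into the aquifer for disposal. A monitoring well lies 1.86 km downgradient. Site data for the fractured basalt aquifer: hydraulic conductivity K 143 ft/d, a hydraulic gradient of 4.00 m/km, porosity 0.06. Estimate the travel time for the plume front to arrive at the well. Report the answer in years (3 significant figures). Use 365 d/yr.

K = 143 ft/d × 0.3048 = 43.59 m/d
Specific discharge q = 43.59 × 0.0040 = 0.1743 m/d
Seepage velocity v = q / n = 0.1743 / 0.06 = 2.906 m/d
L = 1.86 km = 1860 m
t = L / v = 1860 / 2.906 = 640.1 d
   = 640.1 / 365 = 1.75 yr

1.75 years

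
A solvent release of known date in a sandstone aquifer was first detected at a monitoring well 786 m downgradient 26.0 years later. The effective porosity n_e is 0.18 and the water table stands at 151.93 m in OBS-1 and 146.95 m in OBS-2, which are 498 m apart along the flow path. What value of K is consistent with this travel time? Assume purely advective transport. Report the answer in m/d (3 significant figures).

Hydraulic gradient i = (151.93 − 146.95) / 498 = 4.98 / 498 = 0.01000
t = 26.0 years = 9490 d
v = L / t = 786 / 9490 = 0.08282 m/d
K = v · n / i = 0.08282 × 0.18 / 0.01000 = 1.49 m/d

1.49 m/d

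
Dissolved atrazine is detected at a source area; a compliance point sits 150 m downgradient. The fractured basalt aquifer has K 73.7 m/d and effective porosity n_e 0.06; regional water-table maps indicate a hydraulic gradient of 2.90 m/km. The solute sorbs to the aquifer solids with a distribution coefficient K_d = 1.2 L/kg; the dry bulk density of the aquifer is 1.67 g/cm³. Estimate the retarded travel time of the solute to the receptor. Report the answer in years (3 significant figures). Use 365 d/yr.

3.97 years

q = Ki = 73.7 × 0.0029 = 0.2137 m/d
v_s = q/n_e = 0.2137/0.06 = 3.562 m/d
Retardation R = 1 + ρ_b·K_d/n = 1 + 1.67×1.2/0.06 = 34.40
Contaminant velocity v_c = v/R = 3.562/34.40 = 0.1036 m/d
t = L/v_c = 150/0.1036 = 1449 d
   = 1449/365 = 3.97 yr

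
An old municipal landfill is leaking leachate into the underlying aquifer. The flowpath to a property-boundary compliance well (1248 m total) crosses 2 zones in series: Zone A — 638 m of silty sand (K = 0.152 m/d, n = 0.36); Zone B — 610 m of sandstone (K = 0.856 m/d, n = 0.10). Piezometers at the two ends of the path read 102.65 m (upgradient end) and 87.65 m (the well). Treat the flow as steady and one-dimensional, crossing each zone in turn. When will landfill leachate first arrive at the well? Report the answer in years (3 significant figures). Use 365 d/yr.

261 years

Total head drop ΔH = 102.65 − 87.65 = 15.00 m
Steady 1-D flow in series ⇒ the Darcy flux q is identical in every zone and the zone head losses add (resistances L/K in series).
Σ(L/K) = 638/0.152 + 610/0.856 = 4197 + 712.6 = 4910 d
q = ΔH / Σ(L/K) = 15.00 / 4910 = 0.003055 m/d (same in every zone)
Zone A: v = q/n = 0.003055/0.36 = 0.008486 m/d → t_A = 638/0.008486 = 75180 d
Zone B: v = q/n = 0.003055/0.10 = 0.03055 m/d → t_B = 610/0.03055 = 19970 d
Total t = 75180 + 19970 = 95150 d
   = 95150 / 365 = 261 yr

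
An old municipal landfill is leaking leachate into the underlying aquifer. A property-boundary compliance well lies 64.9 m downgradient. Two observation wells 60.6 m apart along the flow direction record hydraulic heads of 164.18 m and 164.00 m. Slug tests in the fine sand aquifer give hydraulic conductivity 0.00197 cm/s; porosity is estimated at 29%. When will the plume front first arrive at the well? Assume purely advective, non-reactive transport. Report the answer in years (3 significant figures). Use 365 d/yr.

Hydraulic gradient i = (164.18 − 164.00) / 60.6 = 0.18 / 60.6 = 0.002970
K = 0.00197 cm/s × 864 = 1.702 m/d
Darcy flux q = K·i = 1.702 × 0.002970 = 0.005056 m/d
v = Ki/n = 1.702·0.002970/0.29 = 0.01743 m/d
t = L / v = 64.9 / 0.01743 = 3723 d
   = 3723 / 365 = 10.2 yr

10.2 years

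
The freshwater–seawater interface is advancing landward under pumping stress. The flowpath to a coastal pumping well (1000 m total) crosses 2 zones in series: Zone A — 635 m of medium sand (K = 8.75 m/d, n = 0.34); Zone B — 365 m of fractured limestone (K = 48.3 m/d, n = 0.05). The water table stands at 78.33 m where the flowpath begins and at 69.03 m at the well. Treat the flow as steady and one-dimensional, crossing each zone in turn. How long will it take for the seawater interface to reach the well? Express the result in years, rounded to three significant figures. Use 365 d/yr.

5.53 years

Total head drop ΔH = 78.33 − 69.03 = 9.30 m
Steady 1-D flow in series ⇒ the Darcy flux q is identical in every zone and the zone head losses add (resistances L/K in series).
Σ(L/K) = 635/8.75 + 365/48.3 = 72.57 + 7.557 = 80.13 d
q = ΔH / Σ(L/K) = 9.30 / 80.13 = 0.1161 m/d (same in every zone)
Zone A: v = q/n = 0.1161/0.34 = 0.3414 m/d → t_A = 635/0.3414 = 1860 d
Zone B: v = q/n = 0.1161/0.05 = 2.321 m/d → t_B = 365/2.321 = 157.2 d
Total t = 1860 + 157.2 = 2017 d
   = 2017 / 365 = 5.53 yr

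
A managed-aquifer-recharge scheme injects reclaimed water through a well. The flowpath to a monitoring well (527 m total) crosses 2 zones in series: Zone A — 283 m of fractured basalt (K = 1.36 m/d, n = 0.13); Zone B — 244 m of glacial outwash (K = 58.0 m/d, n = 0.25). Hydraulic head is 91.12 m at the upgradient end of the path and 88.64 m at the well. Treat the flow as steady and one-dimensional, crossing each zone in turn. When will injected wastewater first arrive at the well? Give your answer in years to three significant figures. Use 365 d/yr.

22.9 years

Total head drop ΔH = 91.12 − 88.64 = 2.48 m
Steady 1-D flow in series ⇒ the Darcy flux q is identical in every zone and the zone head losses add (resistances L/K in series).
Σ(L/K) = 283/1.36 + 244/58.0 = 208.1 + 4.207 = 212.3 d
q = ΔH / Σ(L/K) = 2.48 / 212.3 = 0.01168 m/d (same in every zone)
Zone A: v = q/n = 0.01168/0.13 = 0.08986 m/d → t_A = 283/0.08986 = 3149 d
Zone B: v = q/n = 0.01168/0.25 = 0.04673 m/d → t_B = 244/0.04673 = 5222 d
Total t = 3149 + 5222 = 8371 d
   = 8371 / 365 = 22.9 yr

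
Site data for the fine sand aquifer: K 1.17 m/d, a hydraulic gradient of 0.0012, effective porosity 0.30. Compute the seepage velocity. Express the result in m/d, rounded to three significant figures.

Darcy flux q = K·i = 1.17 × 0.0012 = 0.001404 m/d
v_s = q/n_e = 0.001404/0.30 = 0.004680 m/d

0.00468 m/d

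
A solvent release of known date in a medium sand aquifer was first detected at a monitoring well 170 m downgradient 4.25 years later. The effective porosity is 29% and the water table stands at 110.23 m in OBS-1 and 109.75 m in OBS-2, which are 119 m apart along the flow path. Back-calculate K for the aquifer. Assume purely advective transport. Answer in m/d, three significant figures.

7.88 m/d

Hydraulic gradient i = (110.23 − 109.75) / 119 = 0.48 / 119 = 0.004034
t = 4.25 years = 1551 d
v = L / t = 170 / 1551 = 0.1096 m/d
K = v · n / i = 0.1096 × 0.29 / 0.004034 = 7.88 m/d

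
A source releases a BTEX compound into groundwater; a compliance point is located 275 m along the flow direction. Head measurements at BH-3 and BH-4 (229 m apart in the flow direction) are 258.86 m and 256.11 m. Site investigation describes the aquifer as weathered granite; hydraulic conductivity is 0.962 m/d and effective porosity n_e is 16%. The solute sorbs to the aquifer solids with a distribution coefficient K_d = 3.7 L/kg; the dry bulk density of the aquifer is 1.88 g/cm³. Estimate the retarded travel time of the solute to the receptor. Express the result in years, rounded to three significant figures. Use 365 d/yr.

464 years

Hydraulic gradient i = (258.86 − 256.11) / 229 = 2.75 / 229 = 0.01201
q = Ki = 0.962 × 0.01201 = 0.01155 m/d
v_s = q/n_e = 0.01155/0.16 = 0.07220 m/d
Retardation R = 1 + ρ_b·K_d/n = 1 + 1.88×3.7/0.16 = 44.47
Contaminant velocity v_c = v/R = 0.07220/44.47 = 0.001623 m/d
t = L/v_c = 275/0.001623 = 169400 d
   = 169400/365 = 464 yr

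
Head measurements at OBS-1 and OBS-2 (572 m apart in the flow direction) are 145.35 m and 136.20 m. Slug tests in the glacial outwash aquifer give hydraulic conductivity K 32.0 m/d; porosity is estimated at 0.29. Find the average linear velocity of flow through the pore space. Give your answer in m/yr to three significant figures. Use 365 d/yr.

644 m/yr

Hydraulic gradient i = (145.35 − 136.20) / 572 = 9.15 / 572 = 0.01600
q = Ki = 32.0 × 0.01600 = 0.5119 m/d
Average linear velocity = 0.5119 / 0.29 = 1.765 m/d
   = 1.765 × 365 = 644 m/yr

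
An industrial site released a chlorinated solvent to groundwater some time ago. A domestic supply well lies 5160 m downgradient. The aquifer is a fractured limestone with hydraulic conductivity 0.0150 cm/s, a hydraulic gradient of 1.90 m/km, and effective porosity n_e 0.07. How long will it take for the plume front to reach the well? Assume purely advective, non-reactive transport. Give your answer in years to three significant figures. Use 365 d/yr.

K = 0.0150 cm/s × 864 = 12.96 m/d
Darcy flux q = K·i = 12.96 × 0.0019 = 0.02462 m/d
v = Ki/n = 12.96·0.0019/0.07 = 0.3518 m/d
t = L / v = 5160 / 0.3518 = 14670 d
   = 14670 / 365 = 40.2 yr

40.2 years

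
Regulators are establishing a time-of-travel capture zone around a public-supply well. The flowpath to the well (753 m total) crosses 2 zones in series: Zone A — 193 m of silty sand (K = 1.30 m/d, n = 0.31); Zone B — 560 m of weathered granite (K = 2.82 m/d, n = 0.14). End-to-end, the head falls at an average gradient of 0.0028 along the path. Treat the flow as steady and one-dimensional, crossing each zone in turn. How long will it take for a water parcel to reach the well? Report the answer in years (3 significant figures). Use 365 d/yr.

For zones in series the flux q is common to all zones; the equivalent conductivity is the harmonic (thickness-weighted) mean, K_eq = L_total / Σ(L_j/K_j).
Σ(L/K) = 193/1.30 + 560/2.82 = 148.5 + 198.6 = 347.0 d
K_eq = L_total / Σ(L/K) = 753 / 347.0 = 2.170 m/d
q = K_eq · i = 2.170 × 0.0028 = 0.006075 m/d (same in every zone)
Zone A: v = q/n = 0.006075/0.31 = 0.01960 m/d → t_A = 193/0.01960 = 9848 d
Zone B: v = q/n = 0.006075/0.14 = 0.04340 m/d → t_B = 560/0.04340 = 12900 d
Total t = 9848 + 12900 = 22750 d
   = 22750 / 365 = 62.3 yr

62.3 years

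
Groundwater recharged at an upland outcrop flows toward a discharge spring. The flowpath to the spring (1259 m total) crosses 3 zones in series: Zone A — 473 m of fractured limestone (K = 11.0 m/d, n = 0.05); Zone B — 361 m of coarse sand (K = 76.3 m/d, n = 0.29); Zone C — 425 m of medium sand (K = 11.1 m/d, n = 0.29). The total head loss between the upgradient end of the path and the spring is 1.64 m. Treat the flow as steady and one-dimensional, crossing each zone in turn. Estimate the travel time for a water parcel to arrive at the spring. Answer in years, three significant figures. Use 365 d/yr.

36.2 years

Continuity: the same q passes through each zone, so ΔH = q·Σ(L_j/K_j) — the zones act as resistances in series.
Σ(L/K) = 473/11.0 + 361/76.3 + 425/11.1 = 43.00 + 4.731 + 38.29 = 86.02 d
q = ΔH / Σ(L/K) = 1.64 / 86.02 = 0.01907 m/d (same in every zone)
Zone A: v = q/n = 0.01907/0.05 = 0.3813 m/d → t_A = 473/0.3813 = 1240 d
Zone B: v = q/n = 0.01907/0.29 = 0.06574 m/d → t_B = 361/0.06574 = 5491 d
Zone C: v = q/n = 0.01907/0.29 = 0.06574 m/d → t_C = 425/0.06574 = 6465 d
Total t = 1240 + 5491 + 6465 = 13200 d
   = 13200 / 365 = 36.2 yr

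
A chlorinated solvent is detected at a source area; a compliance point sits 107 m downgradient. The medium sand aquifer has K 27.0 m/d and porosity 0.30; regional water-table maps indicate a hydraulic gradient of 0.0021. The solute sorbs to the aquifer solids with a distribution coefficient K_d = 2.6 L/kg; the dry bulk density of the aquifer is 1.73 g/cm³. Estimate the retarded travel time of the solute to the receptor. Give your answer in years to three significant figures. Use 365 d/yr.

q = Ki = 27.0 × 0.0021 = 0.05670 m/d
v_s = q/n_e = 0.05670/0.30 = 0.1890 m/d
Retardation R = 1 + ρ_b·K_d/n = 1 + 1.73×2.6/0.30 = 15.99
Contaminant velocity v_c = v/R = 0.1890/15.99 = 0.01182 m/d
t = L/v_c = 107/0.01182 = 9054 d
   = 9054/365 = 24.8 yr

24.8 years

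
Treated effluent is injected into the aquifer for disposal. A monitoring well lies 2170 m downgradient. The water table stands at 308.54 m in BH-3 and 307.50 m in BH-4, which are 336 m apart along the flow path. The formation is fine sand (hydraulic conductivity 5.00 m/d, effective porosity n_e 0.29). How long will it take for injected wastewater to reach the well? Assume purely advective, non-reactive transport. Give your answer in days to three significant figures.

40700 days

Hydraulic gradient i = (308.54 − 307.50) / 336 = 1.04 / 336 = 0.003095
q = Ki = 5.00 × 0.003095 = 0.01548 m/d
v_s = q/n_e = 0.01548/0.29 = 0.05337 m/d
t = L / v = 2170 / 0.05337 = 40660 d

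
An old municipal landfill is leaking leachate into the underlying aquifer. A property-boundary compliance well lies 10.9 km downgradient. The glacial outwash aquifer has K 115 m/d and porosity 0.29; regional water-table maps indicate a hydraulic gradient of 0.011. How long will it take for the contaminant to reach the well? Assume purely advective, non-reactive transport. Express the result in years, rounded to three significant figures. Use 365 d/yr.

Darcy flux q = K·i = 115 × 0.011 = 1.265 m/d
v = Ki/n = 115·0.011/0.29 = 4.362 m/d
L = 10.9 km = 10900 m
t = L / v = 10900 / 4.362 = 2499 d
   = 2499 / 365 = 6.85 yr

6.85 years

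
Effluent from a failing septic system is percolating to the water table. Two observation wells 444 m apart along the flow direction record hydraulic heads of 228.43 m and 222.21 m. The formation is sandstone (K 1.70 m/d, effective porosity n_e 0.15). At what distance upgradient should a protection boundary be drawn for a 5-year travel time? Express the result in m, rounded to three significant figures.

290 m

Hydraulic gradient i = (228.43 − 222.21) / 444 = 6.22 / 444 = 0.01401
Darcy flux q = K·i = 1.70 × 0.01401 = 0.02382 m/d
Seepage velocity v = q / n = 0.02382 / 0.15 = 0.1588 m/d
T = 5 yr × 365 = 1825 d
L = v × T = 0.1588 × 1825 = 289.8 m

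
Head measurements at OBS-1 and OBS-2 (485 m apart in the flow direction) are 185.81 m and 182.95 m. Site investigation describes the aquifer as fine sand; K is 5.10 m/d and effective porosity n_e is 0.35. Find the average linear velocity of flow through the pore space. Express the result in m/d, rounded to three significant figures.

0.0859 m/d

Hydraulic gradient i = (185.81 − 182.95) / 485 = 2.86 / 485 = 0.005897
Darcy flux q = K·i = 5.10 × 0.005897 = 0.03007 m/d
v_s = q/n_e = 0.03007/0.35 = 0.08593 m/d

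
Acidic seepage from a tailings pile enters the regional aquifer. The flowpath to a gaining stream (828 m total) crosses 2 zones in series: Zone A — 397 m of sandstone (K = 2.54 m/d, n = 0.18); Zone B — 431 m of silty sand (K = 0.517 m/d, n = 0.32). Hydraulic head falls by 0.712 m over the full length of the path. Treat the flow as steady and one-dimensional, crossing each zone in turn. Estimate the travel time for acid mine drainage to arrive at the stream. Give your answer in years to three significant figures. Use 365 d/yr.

798 years

Continuity: the same q passes through each zone, so ΔH = q·Σ(L_j/K_j) — the zones act as resistances in series.
Σ(L/K) = 397/2.54 + 431/0.517 = 156.3 + 833.7 = 990.0 d
q = ΔH / Σ(L/K) = 0.712 / 990.0 = 7.192e-4 m/d (same in every zone)
Zone A: v = q/n = 7.192e-4/0.18 = 0.003996 m/d → t_A = 397/0.003996 = 99360 d
Zone B: v = q/n = 7.192e-4/0.32 = 0.002248 m/d → t_B = 431/0.002248 = 191800 d
Total t = 99360 + 191800 = 291100 d
   = 291100 / 365 = 798 yr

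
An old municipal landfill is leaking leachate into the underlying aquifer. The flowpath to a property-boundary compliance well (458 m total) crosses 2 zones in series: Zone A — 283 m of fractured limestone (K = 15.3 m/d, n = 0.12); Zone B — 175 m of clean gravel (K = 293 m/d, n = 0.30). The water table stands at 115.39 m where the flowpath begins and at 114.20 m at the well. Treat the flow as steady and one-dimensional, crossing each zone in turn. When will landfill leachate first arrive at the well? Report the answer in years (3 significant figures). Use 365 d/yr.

Total head drop ΔH = 115.39 − 114.20 = 1.19 m
Continuity: the same q passes through each zone, so ΔH = q·Σ(L_j/K_j) — the zones act as resistances in series.
Σ(L/K) = 283/15.3 + 175/293 = 18.50 + 0.5973 = 19.09 d
q = ΔH / Σ(L/K) = 1.19 / 19.09 = 0.06232 m/d (same in every zone)
Zone A: v = q/n = 0.06232/0.12 = 0.5194 m/d → t_A = 283/0.5194 = 544.9 d
Zone B: v = q/n = 0.06232/0.30 = 0.2077 m/d → t_B = 175/0.2077 = 842.4 d
Total t = 544.9 + 842.4 = 1387 d
   = 1387 / 365 = 3.80 yr

3.80 years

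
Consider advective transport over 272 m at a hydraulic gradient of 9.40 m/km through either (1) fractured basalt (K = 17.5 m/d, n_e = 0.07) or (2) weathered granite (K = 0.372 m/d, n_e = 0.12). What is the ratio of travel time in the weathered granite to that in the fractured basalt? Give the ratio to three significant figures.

Unit 1 (fractured basalt): v = 17.5×0.0094/0.07 = 2.350 m/d, t = 272/2.350 = 115.7 d
Unit 2 (weathered granite): v = 0.372×0.0094/0.12 = 0.02914 m/d, t = 272/0.02914 = 9334 d
t(weathered granite) / t(fractured basalt) = 9334/115.7 = 80.6

80.6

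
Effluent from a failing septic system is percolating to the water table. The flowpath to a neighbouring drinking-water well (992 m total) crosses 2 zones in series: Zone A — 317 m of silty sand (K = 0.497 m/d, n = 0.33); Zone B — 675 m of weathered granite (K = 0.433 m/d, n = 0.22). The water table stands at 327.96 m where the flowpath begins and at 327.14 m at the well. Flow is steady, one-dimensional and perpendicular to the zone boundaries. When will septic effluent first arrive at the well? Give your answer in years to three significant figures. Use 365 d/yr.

Total head drop ΔH = 327.96 − 327.14 = 0.82 m
Continuity: the same q passes through each zone, so ΔH = q·Σ(L_j/K_j) — the zones act as resistances in series.
Σ(L/K) = 317/0.497 + 675/0.433 = 637.8 + 1559 = 2197 d
q = ΔH / Σ(L/K) = 0.82 / 2197 = 3.733e-4 m/d (same in every zone)
Zone A: v = q/n = 3.733e-4/0.33 = 0.001131 m/d → t_A = 317/0.001131 = 280200 d
Zone B: v = q/n = 3.733e-4/0.22 = 0.001697 m/d → t_B = 675/0.001697 = 397800 d
Total t = 280200 + 397800 = 678100 d
   = 678100 / 365 = 1860 yr

1860 years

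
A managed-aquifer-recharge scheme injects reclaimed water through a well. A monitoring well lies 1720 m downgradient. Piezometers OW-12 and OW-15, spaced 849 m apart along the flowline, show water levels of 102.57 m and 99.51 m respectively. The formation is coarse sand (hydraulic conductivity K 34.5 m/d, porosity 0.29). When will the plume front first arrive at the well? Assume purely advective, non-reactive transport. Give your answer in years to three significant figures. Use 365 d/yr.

Hydraulic gradient i = (102.57 − 99.51) / 849 = 3.06 / 849 = 0.003604
q = Ki = 34.5 × 0.003604 = 0.1243 m/d
Seepage velocity v = q / n = 0.1243 / 0.29 = 0.4288 m/d
t = L / v = 1720 / 0.4288 = 4011 d
   = 4011 / 365 = 11.0 yr

11.0 years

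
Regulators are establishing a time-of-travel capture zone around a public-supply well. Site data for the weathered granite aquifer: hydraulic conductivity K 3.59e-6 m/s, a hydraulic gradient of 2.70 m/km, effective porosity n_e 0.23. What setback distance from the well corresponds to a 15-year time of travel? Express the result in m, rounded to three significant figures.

K = 3.59e-6 m/s × 86400 s/d = 0.3102 m/d
Darcy flux q = K·i = 0.3102 × 0.0027 = 8.375e-4 m/d
v = Ki/n = 0.3102·0.0027/0.23 = 0.003641 m/d
T = 15 yr × 365 = 5475 d
L = v × T = 0.003641 × 5475 = 19.94 m

19.9 m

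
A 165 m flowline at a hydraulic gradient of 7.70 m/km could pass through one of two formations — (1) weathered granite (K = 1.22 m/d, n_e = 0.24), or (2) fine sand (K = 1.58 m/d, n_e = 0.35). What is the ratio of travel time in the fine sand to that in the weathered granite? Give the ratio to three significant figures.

Unit 1 (weathered granite): v = 1.22×0.0077/0.24 = 0.03914 m/d, t = 165/0.03914 = 4215 d
Unit 2 (fine sand): v = 1.58×0.0077/0.35 = 0.03476 m/d, t = 165/0.03476 = 4747 d
t(fine sand) / t(weathered granite) = 4747/4215 = 1.13

1.13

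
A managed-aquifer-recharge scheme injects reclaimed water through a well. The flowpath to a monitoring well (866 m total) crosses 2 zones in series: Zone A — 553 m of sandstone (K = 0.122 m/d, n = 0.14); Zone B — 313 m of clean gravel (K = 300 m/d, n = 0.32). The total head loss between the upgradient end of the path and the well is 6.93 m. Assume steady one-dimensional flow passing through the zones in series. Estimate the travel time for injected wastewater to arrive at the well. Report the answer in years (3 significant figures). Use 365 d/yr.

Continuity: the same q passes through each zone, so ΔH = q·Σ(L_j/K_j) — the zones act as resistances in series.
Σ(L/K) = 553/0.122 + 313/300 = 4533 + 1.043 = 4534 d
q = ΔH / Σ(L/K) = 6.93 / 4534 = 0.001529 m/d (same in every zone)
Zone A: v = q/n = 0.001529/0.14 = 0.01092 m/d → t_A = 553/0.01092 = 50650 d
Zone B: v = q/n = 0.001529/0.32 = 0.004777 m/d → t_B = 313/0.004777 = 65530 d
Total t = 50650 + 65530 = 116200 d
   = 116200 / 365 = 318 yr

318 years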